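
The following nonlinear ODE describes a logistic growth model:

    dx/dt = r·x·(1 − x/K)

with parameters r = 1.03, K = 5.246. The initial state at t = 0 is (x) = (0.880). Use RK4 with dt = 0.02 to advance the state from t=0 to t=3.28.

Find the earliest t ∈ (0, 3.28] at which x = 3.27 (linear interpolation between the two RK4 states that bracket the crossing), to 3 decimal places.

t = 2.044

t=0.000: state=(0.880)
step 1 (dt=0.02): k1=(0.754), k2=(0.760), k3=(0.760), k4=(0.765); state += dt/6·(k1+2k2+2k3+k4)
t=0.020: state=(0.895)
t=0.040: state=(0.911)
t=0.060: state=(0.926)
continuing one RK4 step at a time; state shown every 10 steps (Δt=0.2):
t=0.200: state=(1.041)
t=0.400: state=(1.224)
t=0.600: state=(1.428)
t=0.800: state=(1.652)
t=1.000: state=(1.893)
t=1.200: state=(2.149)
t=1.400: state=(2.414)
t=1.600: state=(2.684)
t=1.800: state=(2.952)
t=2.000: state=(3.214)
t=2.040: state=(3.265)
next step: t=2.060: state=(3.290) — x has crossed 3.27
linear interpolation between t=2.040 (3.26483) and t=2.060 (3.29016) → t≈2.044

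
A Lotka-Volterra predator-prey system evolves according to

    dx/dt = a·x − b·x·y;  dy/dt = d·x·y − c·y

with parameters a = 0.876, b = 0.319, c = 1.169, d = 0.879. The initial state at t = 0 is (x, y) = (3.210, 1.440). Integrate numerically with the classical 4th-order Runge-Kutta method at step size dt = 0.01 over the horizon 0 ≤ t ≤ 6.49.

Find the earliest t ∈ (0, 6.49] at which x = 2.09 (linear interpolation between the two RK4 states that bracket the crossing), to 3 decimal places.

t = 1.042

t=0.000: state=(3.210, 1.440)
step 1 (dt=0.01): k1=(1.337, 2.380), k2=(1.328, 2.408), k3=(1.328, 2.408), k4=(1.318, 2.437); state += dt/6·(k1+2k2+2k3+k4)
t=0.010: state=(3.223, 1.464)
t=0.020: state=(3.236, 1.489)
t=0.030: state=(3.249, 1.514)
continuing one RK4 step at a time; state shown every 25 steps (Δt=0.25):
t=0.250: state=(3.460, 2.245)
t=0.500: state=(3.426, 3.597)
t=0.750: state=(2.978, 5.469)
t=1.000: state=(2.224, 7.252)
t=1.040: state=(2.097, 7.467)
next step: t=1.050: state=(2.065, 7.516) — x has crossed 2.09
linear interpolation between t=1.040 (2.09653) and t=1.050 (2.06503) → t≈1.042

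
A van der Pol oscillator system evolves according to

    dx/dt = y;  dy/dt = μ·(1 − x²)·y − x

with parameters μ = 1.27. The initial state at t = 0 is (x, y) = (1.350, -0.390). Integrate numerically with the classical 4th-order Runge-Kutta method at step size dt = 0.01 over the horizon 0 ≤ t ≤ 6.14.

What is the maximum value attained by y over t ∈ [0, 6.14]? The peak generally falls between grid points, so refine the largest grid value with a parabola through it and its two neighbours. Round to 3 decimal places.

max y = 2.963

t=0.000: state=(1.350, -0.390)
step 1 (dt=0.01): k1=(-0.390, -0.943), k2=(-0.395, -0.938), k3=(-0.395, -0.938), k4=(-0.399, -0.934); state += dt/6·(k1+2k2+2k3+k4)
t=0.010: state=(1.346, -0.399)
t=0.020: state=(1.342, -0.409)
t=0.030: state=(1.338, -0.418)
continuing one RK4 step at a time; state shown every 20 steps (Δt=0.2):
t=0.200: state=(1.254, -0.566)
t=0.400: state=(1.124, -0.736)
t=0.600: state=(0.958, -0.927)
t=0.800: state=(0.750, -1.169)
t=1.000: state=(0.485, -1.500)
t=1.200: state=(0.142, -1.953)
t=1.400: state=(-0.302, -2.490)
t=1.600: state=(-0.841, -2.820)
t=1.800: state=(-1.380, -2.420)
t=2.000: state=(-1.764, -1.378)
t=2.200: state=(-1.941, -0.457)
t=2.400: state=(-1.975, 0.058)
t=2.600: state=(-1.936, 0.308)
t=2.800: state=(-1.860, 0.438)
t=3.000: state=(-1.764, 0.521)
t=3.200: state=(-1.652, 0.592)
t=3.400: state=(-1.527, 0.666)
t=3.600: state=(-1.385, 0.756)
t=3.800: state=(-1.222, 0.872)
t=4.000: state=(-1.033, 1.032)
t=4.200: state=(-0.805, 1.261)
t=4.400: state=(-0.522, 1.593)
t=4.600: state=(-0.158, 2.066)
t=4.800: state=(0.312, 2.635)
t=5.000: state=(0.881, 2.963)
t=5.200: state=(1.440, 2.465)
t=5.400: state=(1.822, 1.324)
t=5.600: state=(1.986, 0.393)
t=5.800: state=(2.009, -0.097)
t=6.000: state=(1.964, -0.326)
t=6.140: state=(1.912, -0.415)
largest grid value and its neighbours: y(4.990)=2.96245, y(5.000)=2.96320, y(5.010)=2.96168
parabola through these three points peaks at t≈4.998 with y≈2.96323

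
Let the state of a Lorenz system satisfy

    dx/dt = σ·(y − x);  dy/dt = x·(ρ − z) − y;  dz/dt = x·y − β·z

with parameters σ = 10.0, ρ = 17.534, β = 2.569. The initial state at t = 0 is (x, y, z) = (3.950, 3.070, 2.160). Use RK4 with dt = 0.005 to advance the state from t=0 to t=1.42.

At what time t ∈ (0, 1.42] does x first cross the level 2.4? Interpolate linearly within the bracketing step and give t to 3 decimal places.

t=0.000: state=(3.950, 3.070, 2.160)
step 1 (dt=0.005): k1=(-8.800, 57.657, 6.577), k2=(-7.139, 57.110, 7.034), k3=(-7.194, 57.171, 7.039), k4=(-5.582, 56.681, 7.495); state += dt/6·(k1+2k2+2k3+k4)
t=0.005: state=(3.914, 3.356, 2.195)
t=0.010: state=(3.894, 3.637, 2.235)
t=0.015: state=(3.888, 3.915, 2.279)
continuing one RK4 step at a time; state shown every 10 steps (Δt=0.05):
t=0.050: state=(4.197, 5.849, 2.740)
t=0.100: state=(5.475, 8.861, 4.073)
t=0.150: state=(7.524, 12.254, 6.818)
t=0.200: state=(10.058, 15.217, 11.753)
t=0.250: state=(12.315, 15.718, 18.695)
t=0.300: state=(13.009, 12.076, 24.992)
t=0.350: state=(11.374, 6.073, 27.261)
t=0.400: state=(8.205, 1.375, 25.629)
t=0.450: state=(4.976, -0.833, 22.588)
t=0.500: state=(2.525, -1.454, 19.659)
next step: t=0.505: state=(2.331, -1.471, 19.391) — x has crossed 2.4
linear interpolation between t=0.500 (2.52526) and t=0.505 (2.33074) → t≈0.503

t = 0.503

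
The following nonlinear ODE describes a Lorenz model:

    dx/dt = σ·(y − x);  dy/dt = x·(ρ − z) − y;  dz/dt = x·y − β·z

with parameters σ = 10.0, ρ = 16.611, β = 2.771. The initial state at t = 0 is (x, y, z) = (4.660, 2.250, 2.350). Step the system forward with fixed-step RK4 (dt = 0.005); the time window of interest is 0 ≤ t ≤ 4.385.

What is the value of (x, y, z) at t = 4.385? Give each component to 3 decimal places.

(x, y, z) = (1.889, 2.623, 7.981)

t=0.000: state=(4.660, 2.250, 2.350)
step 1 (dt=0.005): k1=(-24.100, 64.206, 3.973), k2=(-21.892, 63.141, 4.548), k3=(-21.974, 63.216, 4.545), k4=(-19.841, 62.220, 5.101); state += dt/6·(k1+2k2+2k3+k4)
t=0.005: state=(4.550, 2.566, 2.373)
t=0.010: state=(4.461, 2.873, 2.401)
t=0.015: state=(4.391, 3.172, 2.434)
continuing one RK4 step at a time; state shown every 40 steps (Δt=0.2):
t=0.200: state=(9.177, 13.838, 10.057)
t=0.400: state=(9.172, 3.365, 24.476)
t=0.600: state=(1.092, -0.422, 14.434)
t=0.800: state=(-0.001, -0.116, 8.280)
t=1.000: state=(-0.159, -0.259, 4.760)
t=1.200: state=(-0.595, -1.010, 2.770)
t=1.400: state=(-2.515, -4.360, 2.201)
t=1.600: state=(-9.672, -14.581, 10.864)
t=1.800: state=(-8.573, -2.355, 24.318)
t=2.000: state=(-0.700, 0.672, 14.029)
t=2.200: state=(0.420, 0.689, 8.067)
t=2.400: state=(1.316, 2.109, 4.814)
t=2.600: state=(4.696, 7.693, 4.979)
t=2.800: state=(11.817, 13.010, 20.069)
t=3.000: state=(4.689, 0.514, 19.651)
t=3.200: state=(0.943, 0.589, 11.377)
t=3.400: state=(1.287, 1.894, 6.723)
t=3.600: state=(3.934, 6.295, 5.457)
t=3.800: state=(10.700, 13.468, 16.357)
t=4.000: state=(6.482, 1.923, 21.177)
t=4.200: state=(1.632, 1.026, 12.641)
t=4.385: state=(1.889, 2.623, 7.981)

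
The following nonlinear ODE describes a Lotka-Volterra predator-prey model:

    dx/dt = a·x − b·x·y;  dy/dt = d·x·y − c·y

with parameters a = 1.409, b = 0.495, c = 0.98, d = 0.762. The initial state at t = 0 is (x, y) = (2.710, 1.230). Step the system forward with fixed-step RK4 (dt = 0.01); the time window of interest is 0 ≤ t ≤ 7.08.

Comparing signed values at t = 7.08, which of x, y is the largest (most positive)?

largest component: y

t=0.000: state=(2.710, 1.230)
step 1 (dt=0.01): k1=(2.168, 1.335), k2=(2.168, 1.352), k3=(2.168, 1.352), k4=(2.167, 1.370); state += dt/6·(k1+2k2+2k3+k4)
t=0.010: state=(2.732, 1.244)
t=0.020: state=(2.753, 1.257)
t=0.030: state=(2.775, 1.272)
continuing one RK4 step at a time; state shown every 25 steps (Δt=0.25):
t=0.250: state=(3.226, 1.697)
t=0.500: state=(3.546, 2.544)
t=0.750: state=(3.403, 3.896)
t=1.000: state=(2.705, 5.495)
t=1.250: state=(1.804, 6.602)
t=1.500: state=(1.110, 6.788)
t=1.750: state=(0.700, 6.288)
t=2.000: state=(0.479, 5.495)
t=2.250: state=(0.364, 4.655)
t=2.500: state=(0.305, 3.880)
t=2.750: state=(0.281, 3.210)
t=3.000: state=(0.278, 2.649)
t=3.250: state=(0.293, 2.189)
t=3.500: state=(0.326, 1.817)
t=3.750: state=(0.377, 1.520)
t=4.000: state=(0.451, 1.287)
t=4.250: state=(0.554, 1.108)
t=4.500: state=(0.693, 0.976)
t=4.750: state=(0.878, 0.886)
t=5.000: state=(1.123, 0.839)
t=5.250: state=(1.441, 0.837)
t=5.500: state=(1.843, 0.894)
t=5.750: state=(2.328, 1.040)
t=6.000: state=(2.864, 1.334)
t=6.250: state=(3.348, 1.891)
t=6.500: state=(3.563, 2.878)
t=6.750: state=(3.253, 4.354)
t=7.000: state=(2.446, 5.894)
t=7.080: state=(2.151, 6.269)
compare at T: x=2.151, y=6.269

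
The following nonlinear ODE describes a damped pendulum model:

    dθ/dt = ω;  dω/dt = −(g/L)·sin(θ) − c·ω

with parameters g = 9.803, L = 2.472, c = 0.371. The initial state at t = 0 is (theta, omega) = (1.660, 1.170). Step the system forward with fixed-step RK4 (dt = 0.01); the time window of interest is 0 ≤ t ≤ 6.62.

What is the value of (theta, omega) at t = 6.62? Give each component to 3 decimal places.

t=0.000: state=(1.660, 1.170)
step 1 (dt=0.01): k1=(1.170, -4.384), k2=(1.148, -4.374), k3=(1.148, -4.374), k4=(1.126, -4.363); state += dt/6·(k1+2k2+2k3+k4)
t=0.010: state=(1.671, 1.126)
t=0.020: state=(1.683, 1.083)
t=0.030: state=(1.693, 1.039)
continuing one RK4 step at a time; state shown every 25 steps (Δt=0.25):
t=0.250: state=(1.821, 0.138)
t=0.500: state=(1.737, -0.796)
t=0.750: state=(1.428, -1.668)
t=1.000: state=(0.915, -2.387)
t=1.250: state=(0.268, -2.696)
t=1.500: state=(-0.381, -2.394)
t=1.750: state=(-0.888, -1.611)
t=2.000: state=(-1.172, -0.649)
t=2.250: state=(-1.215, 0.295)
t=2.500: state=(-1.034, 1.128)
t=2.750: state=(-0.669, 1.743)
t=3.000: state=(-0.194, 1.981)
t=3.250: state=(0.283, 1.756)
t=3.500: state=(0.653, 1.163)
t=3.750: state=(0.850, 0.402)
t=4.000: state=(0.855, -0.356)
t=4.250: state=(0.683, -0.990)
t=4.500: state=(0.380, -1.385)
t=4.750: state=(0.018, -1.447)
t=5.000: state=(-0.315, -1.172)
t=5.250: state=(-0.548, -0.662)
t=5.500: state=(-0.639, -0.064)
t=5.750: state=(-0.583, 0.494)
t=6.000: state=(-0.404, 0.904)
t=6.250: state=(-0.150, 1.084)
t=6.500: state=(0.116, 1.001)
t=6.620: state=(0.229, 0.877)

(theta, omega) = (0.229, 0.877)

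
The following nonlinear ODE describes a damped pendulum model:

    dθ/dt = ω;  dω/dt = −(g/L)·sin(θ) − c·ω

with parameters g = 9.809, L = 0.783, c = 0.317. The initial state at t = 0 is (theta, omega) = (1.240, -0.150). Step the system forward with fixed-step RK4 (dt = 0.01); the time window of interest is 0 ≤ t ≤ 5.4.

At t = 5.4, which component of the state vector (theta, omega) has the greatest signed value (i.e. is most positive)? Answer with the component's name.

largest component: omega

t=0.000: state=(1.240, -0.150)
step 1 (dt=0.01): k1=(-0.150, -11.801), k2=(-0.209, -11.779), k3=(-0.209, -11.778), k4=(-0.268, -11.755); state += dt/6·(k1+2k2+2k3+k4)
t=0.010: state=(1.238, -0.268)
t=0.020: state=(1.235, -0.385)
t=0.030: state=(1.230, -0.502)
continuing one RK4 step at a time; state shown every 20 steps (Δt=0.2):
t=0.200: state=(0.983, -2.347)
t=0.400: state=(0.355, -3.721)
t=0.600: state=(-0.391, -3.428)
t=0.800: state=(-0.919, -1.696)
t=1.000: state=(-1.042, 0.471)
t=1.200: state=(-0.748, 2.374)
t=1.400: state=(-0.157, 3.300)
t=1.600: state=(0.468, 2.696)
t=1.800: state=(0.848, 0.998)
t=2.000: state=(0.852, -0.938)
t=2.200: state=(0.501, -2.436)
t=2.400: state=(-0.048, -2.833)
t=2.600: state=(-0.542, -1.919)
t=2.800: state=(-0.767, -0.271)
t=3.000: state=(-0.651, 1.374)
t=3.200: state=(-0.260, 2.383)
t=3.400: state=(0.225, 2.267)
t=3.600: state=(0.578, 1.137)
t=3.800: state=(0.654, -0.386)
t=4.000: state=(0.440, -1.665)
t=4.200: state=(0.042, -2.152)
t=4.400: state=(-0.351, -1.621)
t=4.600: state=(-0.561, -0.408)
t=4.800: state=(-0.508, 0.899)
t=5.000: state=(-0.232, 1.748)
t=5.200: state=(0.134, 1.755)
t=5.400: state=(0.415, 0.957)
compare at T: theta=0.415, omega=0.957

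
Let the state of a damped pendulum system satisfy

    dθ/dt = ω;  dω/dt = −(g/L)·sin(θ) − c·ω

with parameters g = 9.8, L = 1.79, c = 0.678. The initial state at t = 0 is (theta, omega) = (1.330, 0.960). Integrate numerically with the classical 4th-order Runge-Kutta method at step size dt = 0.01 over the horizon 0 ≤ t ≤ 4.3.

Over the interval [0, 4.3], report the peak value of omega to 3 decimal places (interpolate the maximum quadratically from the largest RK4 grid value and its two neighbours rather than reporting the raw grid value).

max omega = 1.513

t=0.000: state=(1.330, 0.960)
step 1 (dt=0.01): k1=(0.960, -5.968), k2=(0.930, -5.954), k3=(0.930, -5.954), k4=(0.900, -5.939); state += dt/6·(k1+2k2+2k3+k4)
t=0.010: state=(1.339, 0.900)
t=0.020: state=(1.348, 0.841)
t=0.030: state=(1.356, 0.782)
continuing one RK4 step at a time; state shown every 20 steps (Δt=0.2):
t=0.200: state=(1.407, -0.168)
t=0.400: state=(1.273, -1.146)
t=0.600: state=(0.962, -1.922)
t=0.800: state=(0.526, -2.368)
t=1.000: state=(0.046, -2.348)
t=1.200: state=(-0.382, -1.867)
t=1.400: state=(-0.682, -1.099)
t=1.600: state=(-0.817, -0.251)
t=1.800: state=(-0.787, 0.526)
t=2.000: state=(-0.618, 1.126)
t=2.200: state=(-0.354, 1.463)
t=2.400: state=(-0.054, 1.481)
t=2.600: state=(0.218, 1.202)
t=2.800: state=(0.413, 0.722)
t=3.000: state=(0.502, 0.169)
t=3.200: state=(0.483, -0.344)
t=3.400: state=(0.373, -0.730)
t=3.600: state=(0.204, -0.930)
t=3.800: state=(0.015, -0.921)
t=4.000: state=(-0.153, -0.729)
t=4.200: state=(-0.268, -0.416)
t=4.300: state=(-0.301, -0.239)
largest grid value and its neighbours: omega(2.300)=1.51239, omega(2.310)=1.51286, omega(2.320)=1.51251
parabola through these three points peaks at t≈2.311 with omega≈1.51286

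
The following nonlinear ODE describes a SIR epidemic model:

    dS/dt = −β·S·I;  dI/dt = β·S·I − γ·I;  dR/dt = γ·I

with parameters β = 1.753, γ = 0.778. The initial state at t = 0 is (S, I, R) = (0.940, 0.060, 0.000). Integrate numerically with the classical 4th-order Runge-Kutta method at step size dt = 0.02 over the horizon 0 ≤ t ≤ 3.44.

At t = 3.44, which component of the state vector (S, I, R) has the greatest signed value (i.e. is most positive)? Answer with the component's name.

largest component: R

t=0.000: state=(0.940, 0.060, 0.000)
step 1 (dt=0.02): k1=(-0.099, 0.052, 0.047), k2=(-0.100, 0.053, 0.047), k3=(-0.100, 0.053, 0.047), k4=(-0.100, 0.053, 0.047); state += dt/6·(k1+2k2+2k3+k4)
t=0.020: state=(0.938, 0.061, 0.001)
t=0.040: state=(0.936, 0.062, 0.002)
t=0.060: state=(0.934, 0.063, 0.003)
continuing one RK4 step at a time; state shown every 10 steps (Δt=0.2):
t=0.200: state=(0.919, 0.071, 0.010)
t=0.400: state=(0.894, 0.084, 0.022)
t=0.600: state=(0.866, 0.098, 0.036)
t=0.800: state=(0.835, 0.112, 0.053)
t=1.000: state=(0.800, 0.128, 0.071)
t=1.200: state=(0.763, 0.144, 0.093)
t=1.400: state=(0.723, 0.160, 0.116)
t=1.600: state=(0.682, 0.176, 0.142)
t=1.800: state=(0.640, 0.189, 0.171)
t=2.000: state=(0.597, 0.201, 0.201)
t=2.200: state=(0.556, 0.211, 0.233)
t=2.400: state=(0.515, 0.218, 0.267)
t=2.600: state=(0.477, 0.222, 0.301)
t=2.800: state=(0.441, 0.223, 0.336)
t=3.000: state=(0.408, 0.222, 0.370)
t=3.200: state=(0.378, 0.218, 0.405)
t=3.400: state=(0.350, 0.212, 0.438)
t=3.440: state=(0.345, 0.210, 0.445)
compare at T: S=0.345, I=0.210, R=0.445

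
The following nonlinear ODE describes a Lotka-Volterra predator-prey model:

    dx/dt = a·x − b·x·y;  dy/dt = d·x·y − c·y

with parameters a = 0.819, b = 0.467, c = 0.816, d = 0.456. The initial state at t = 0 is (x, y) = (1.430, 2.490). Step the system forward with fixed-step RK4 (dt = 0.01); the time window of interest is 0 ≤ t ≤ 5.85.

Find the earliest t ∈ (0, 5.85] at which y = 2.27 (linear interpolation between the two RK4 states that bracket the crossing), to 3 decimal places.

t=0.000: state=(1.430, 2.490)
step 1 (dt=0.01): k1=(-0.492, -0.408), k2=(-0.489, -0.411), k3=(-0.489, -0.411), k4=(-0.487, -0.413); state += dt/6·(k1+2k2+2k3+k4)
t=0.010: state=(1.425, 2.486)
t=0.020: state=(1.420, 2.482)
t=0.030: state=(1.415, 2.478)
continuing one RK4 step at a time; state shown every 20 steps (Δt=0.2):
t=0.200: state=(1.340, 2.400)
t=0.400: state=(1.268, 2.295)
t=0.440: state=(1.256, 2.273)
next step: t=0.450: state=(1.252, 2.268) — y has crossed 2.27
linear interpolation between t=0.440 (2.27340) and t=0.450 (2.26785) → t≈0.446

t = 0.446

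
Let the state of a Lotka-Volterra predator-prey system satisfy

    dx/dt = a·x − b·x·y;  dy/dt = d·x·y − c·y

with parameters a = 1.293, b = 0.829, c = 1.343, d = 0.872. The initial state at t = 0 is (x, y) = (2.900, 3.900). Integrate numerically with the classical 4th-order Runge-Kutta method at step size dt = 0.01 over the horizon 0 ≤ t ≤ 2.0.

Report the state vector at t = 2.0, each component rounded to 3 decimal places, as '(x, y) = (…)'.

(x, y) = (0.345, 0.972)

t=0.000: state=(2.900, 3.900)
step 1 (dt=0.01): k1=(-5.626, 4.625), k2=(-5.627, 4.556), k3=(-5.626, 4.555), k4=(-5.625, 4.485); state += dt/6·(k1+2k2+2k3+k4)
t=0.010: state=(2.844, 3.946)
t=0.020: state=(2.788, 3.990)
t=0.030: state=(2.731, 4.032)
continuing one RK4 step at a time; state shown every 10 steps (Δt=0.1):
t=0.100: state=(2.348, 4.286)
t=0.200: state=(1.854, 4.498)
t=0.300: state=(1.449, 4.539)
t=0.400: state=(1.136, 4.439)
t=0.500: state=(0.902, 4.240)
t=0.600: state=(0.730, 3.979)
t=0.700: state=(0.604, 3.686)
t=0.800: state=(0.513, 3.383)
t=0.900: state=(0.447, 3.084)
t=1.000: state=(0.398, 2.797)
t=1.100: state=(0.364, 2.528)
t=1.200: state=(0.339, 2.279)
t=1.300: state=(0.323, 2.051)
t=1.400: state=(0.312, 1.843)
t=1.500: state=(0.308, 1.656)
t=1.600: state=(0.307, 1.487)
t=1.700: state=(0.311, 1.336)
t=1.800: state=(0.319, 1.200)
t=1.900: state=(0.330, 1.079)
t=2.000: state=(0.345, 0.972)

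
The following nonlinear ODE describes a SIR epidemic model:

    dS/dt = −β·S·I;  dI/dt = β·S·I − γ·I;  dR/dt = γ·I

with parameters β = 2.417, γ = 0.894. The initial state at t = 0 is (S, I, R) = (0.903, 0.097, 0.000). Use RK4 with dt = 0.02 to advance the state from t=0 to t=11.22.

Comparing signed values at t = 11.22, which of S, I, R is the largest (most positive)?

largest component: R

t=0.000: state=(0.903, 0.097, 0.000)
step 1 (dt=0.02): k1=(-0.212, 0.125, 0.087), k2=(-0.214, 0.126, 0.088), k3=(-0.214, 0.126, 0.088), k4=(-0.216, 0.127, 0.089); state += dt/6·(k1+2k2+2k3+k4)
t=0.020: state=(0.899, 0.100, 0.002)
t=0.040: state=(0.894, 0.102, 0.004)
t=0.060: state=(0.890, 0.105, 0.005)
continuing one RK4 step at a time; state shown every 25 steps (Δt=0.5):
t=0.500: state=(0.769, 0.171, 0.059)
t=1.000: state=(0.595, 0.251, 0.154)
t=1.500: state=(0.426, 0.296, 0.278)
t=2.000: state=(0.297, 0.292, 0.411)
t=2.500: state=(0.213, 0.253, 0.534)
t=3.000: state=(0.162, 0.202, 0.636)
t=3.500: state=(0.131, 0.154, 0.715)
t=4.000: state=(0.111, 0.114, 0.775)
t=4.500: state=(0.099, 0.083, 0.818)
t=5.000: state=(0.091, 0.059, 0.850)
t=5.500: state=(0.085, 0.042, 0.872)
t=6.000: state=(0.082, 0.030, 0.888)
t=6.500: state=(0.079, 0.021, 0.900)
t=7.000: state=(0.078, 0.015, 0.908)
t=7.500: state=(0.076, 0.010, 0.913)
t=8.000: state=(0.076, 0.007, 0.917)
t=8.500: state=(0.075, 0.005, 0.920)
t=9.000: state=(0.075, 0.004, 0.922)
t=9.500: state=(0.074, 0.003, 0.923)
t=10.000: state=(0.074, 0.002, 0.924)
t=10.500: state=(0.074, 0.001, 0.925)
t=11.000: state=(0.074, 0.001, 0.925)
t=11.220: state=(0.074, 0.001, 0.925)
compare at T: S=0.074, I=0.001, R=0.925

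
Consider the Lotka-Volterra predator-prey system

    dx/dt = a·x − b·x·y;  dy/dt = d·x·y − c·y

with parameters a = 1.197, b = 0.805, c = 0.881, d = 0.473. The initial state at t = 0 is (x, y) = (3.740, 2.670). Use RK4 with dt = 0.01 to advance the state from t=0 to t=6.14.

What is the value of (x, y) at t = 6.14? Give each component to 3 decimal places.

t=0.000: state=(3.740, 2.670)
step 1 (dt=0.01): k1=(-3.562, 2.371), k2=(-3.580, 2.359), k3=(-3.580, 2.359), k4=(-3.598, 2.346); state += dt/6·(k1+2k2+2k3+k4)
t=0.010: state=(3.704, 2.694)
t=0.020: state=(3.668, 2.717)
t=0.030: state=(3.632, 2.740)
continuing one RK4 step at a time; state shown every 20 steps (Δt=0.2):
t=0.200: state=(2.985, 3.078)
t=0.400: state=(2.263, 3.306)
t=0.600: state=(1.680, 3.335)
t=0.800: state=(1.258, 3.210)
t=1.000: state=(0.970, 2.988)
t=1.200: state=(0.778, 2.719)
t=1.400: state=(0.653, 2.438)
t=1.600: state=(0.572, 2.166)
t=1.800: state=(0.524, 1.912)
t=2.000: state=(0.499, 1.682)
t=2.200: state=(0.491, 1.478)
t=2.400: state=(0.499, 1.299)
t=2.600: state=(0.521, 1.143)
t=2.800: state=(0.557, 1.008)
t=3.000: state=(0.608, 0.893)
t=3.200: state=(0.674, 0.795)
t=3.400: state=(0.759, 0.713)
t=3.600: state=(0.864, 0.646)
t=3.800: state=(0.994, 0.591)
t=4.000: state=(1.152, 0.548)
t=4.200: state=(1.344, 0.517)
t=4.400: state=(1.573, 0.498)
t=4.600: state=(1.846, 0.490)
t=4.800: state=(2.167, 0.497)
t=5.000: state=(2.537, 0.520)
t=5.200: state=(2.955, 0.565)
t=5.400: state=(3.408, 0.641)
t=5.600: state=(3.872, 0.758)
t=5.800: state=(4.296, 0.936)
t=6.000: state=(4.603, 1.197)
t=6.140: state=(4.694, 1.440)

(x, y) = (4.694, 1.440)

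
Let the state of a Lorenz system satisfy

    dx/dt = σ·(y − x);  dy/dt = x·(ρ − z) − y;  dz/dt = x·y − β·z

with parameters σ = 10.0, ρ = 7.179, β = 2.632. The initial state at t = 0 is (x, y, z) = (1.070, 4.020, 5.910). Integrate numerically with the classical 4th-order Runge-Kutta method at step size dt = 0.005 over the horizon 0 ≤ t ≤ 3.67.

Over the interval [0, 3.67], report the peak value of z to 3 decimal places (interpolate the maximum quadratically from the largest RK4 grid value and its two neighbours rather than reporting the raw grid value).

t=0.000: state=(1.070, 4.020, 5.910)
step 1 (dt=0.005): k1=(29.500, -2.662, -11.254), k2=(28.696, -2.530, -10.891), k3=(28.719, -2.534, -10.901), k4=(27.937, -2.401, -10.548); state += dt/6·(k1+2k2+2k3+k4)
t=0.005: state=(1.214, 4.007, 5.856)
t=0.010: state=(1.350, 3.996, 5.804)
t=0.015: state=(1.478, 3.986, 5.757)
continuing one RK4 step at a time; state shown every 40 steps (Δt=0.2):
t=0.200: state=(3.664, 4.214, 5.278)
t=0.400: state=(4.402, 4.621, 5.985)
t=0.600: state=(4.511, 4.407, 6.735)
t=0.800: state=(4.127, 3.898, 6.754)
t=1.000: state=(3.767, 3.660, 6.262)
t=1.200: state=(3.722, 3.778, 5.837)
t=1.400: state=(3.931, 4.064, 5.785)
t=1.600: state=(4.171, 4.258, 6.068)
t=1.800: state=(4.232, 4.205, 6.375)
t=2.000: state=(4.100, 4.012, 6.426)
t=2.200: state=(3.945, 3.891, 6.250)
t=2.400: state=(3.905, 3.919, 6.061)
t=2.600: state=(3.980, 4.033, 6.018)
t=2.800: state=(4.080, 4.118, 6.120)
t=3.000: state=(4.114, 4.108, 6.246)
t=3.200: state=(4.069, 4.036, 6.281)
t=3.400: state=(4.005, 3.980, 6.219)
t=3.600: state=(3.982, 3.984, 6.140)
t=3.670: state=(3.986, 3.997, 6.123)
largest grid value and its neighbours: z(0.695)=6.84241, z(0.700)=6.84277, z(0.705)=6.84262
parabola through these three points peaks at t≈0.701 with z≈6.84278

max z = 6.843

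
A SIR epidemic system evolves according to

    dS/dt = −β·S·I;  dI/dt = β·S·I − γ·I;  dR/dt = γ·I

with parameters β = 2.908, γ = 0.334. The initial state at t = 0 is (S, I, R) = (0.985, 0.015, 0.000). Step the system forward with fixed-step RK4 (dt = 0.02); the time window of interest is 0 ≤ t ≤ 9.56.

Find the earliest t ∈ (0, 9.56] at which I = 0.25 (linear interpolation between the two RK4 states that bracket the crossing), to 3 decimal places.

t = 1.234

t=0.000: state=(0.985, 0.015, 0.000)
step 1 (dt=0.02): k1=(-0.043, 0.038, 0.005), k2=(-0.044, 0.039, 0.005), k3=(-0.044, 0.039, 0.005), k4=(-0.045, 0.040, 0.005); state += dt/6·(k1+2k2+2k3+k4)
t=0.020: state=(0.984, 0.016, 0.000)
t=0.040: state=(0.983, 0.017, 0.000)
t=0.060: state=(0.982, 0.017, 0.000)
continuing one RK4 step at a time; state shown every 25 steps (Δt=0.5):
t=0.500: state=(0.943, 0.052, 0.005)
t=1.000: state=(0.818, 0.160, 0.021)
t=1.220: state=(0.720, 0.244, 0.036)
next step: t=1.240: state=(0.710, 0.253, 0.038) — I has crossed 0.25
linear interpolation between t=1.220 (0.24400) and t=1.240 (0.25266) → t≈1.234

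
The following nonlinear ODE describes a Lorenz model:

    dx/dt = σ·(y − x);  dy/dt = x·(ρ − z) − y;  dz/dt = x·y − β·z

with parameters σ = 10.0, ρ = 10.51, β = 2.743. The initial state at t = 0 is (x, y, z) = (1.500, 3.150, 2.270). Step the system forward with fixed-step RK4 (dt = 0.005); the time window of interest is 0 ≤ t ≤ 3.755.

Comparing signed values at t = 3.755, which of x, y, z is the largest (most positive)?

largest component: z

t=0.000: state=(1.500, 3.150, 2.270)
step 1 (dt=0.005): k1=(16.500, 9.210, -1.502), k2=(16.318, 9.533, -1.326), k3=(16.330, 9.527, -1.327), k4=(16.160, 9.846, -1.151); state += dt/6·(k1+2k2+2k3+k4)
t=0.005: state=(1.582, 3.198, 2.263)
t=0.010: state=(1.662, 3.248, 2.258)
t=0.015: state=(1.740, 3.302, 2.255)
continuing one RK4 step at a time; state shown every 40 steps (Δt=0.2):
t=0.200: state=(4.857, 6.925, 3.937)
t=0.400: state=(8.395, 8.802, 11.885)
t=0.600: state=(5.327, 3.035, 13.240)
t=0.800: state=(2.528, 2.026, 8.847)
t=1.000: state=(2.621, 3.103, 6.049)
t=1.200: state=(4.320, 5.514, 5.823)
t=1.400: state=(6.729, 7.548, 9.460)
t=1.600: state=(6.246, 5.092, 12.283)
t=1.800: state=(4.039, 3.325, 10.100)
t=2.000: state=(3.620, 3.849, 7.795)
t=2.200: state=(4.683, 5.438, 7.480)
t=2.400: state=(6.066, 6.482, 9.559)
t=2.600: state=(5.815, 5.224, 11.101)
t=2.800: state=(4.574, 4.118, 9.969)
t=3.000: state=(4.277, 4.421, 8.540)
t=3.200: state=(4.954, 5.411, 8.441)
t=3.400: state=(5.693, 5.866, 9.676)
t=3.600: state=(5.475, 5.141, 10.411)
t=3.755: state=(4.921, 4.606, 9.957)
compare at T: x=4.921, y=4.606, z=9.957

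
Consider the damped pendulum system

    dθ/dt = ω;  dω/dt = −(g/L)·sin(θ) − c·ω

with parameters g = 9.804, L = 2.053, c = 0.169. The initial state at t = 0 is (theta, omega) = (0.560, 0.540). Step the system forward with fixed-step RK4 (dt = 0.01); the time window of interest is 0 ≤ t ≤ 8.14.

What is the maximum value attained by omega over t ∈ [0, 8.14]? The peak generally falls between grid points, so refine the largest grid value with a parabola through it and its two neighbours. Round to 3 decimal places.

max omega = 1.100

t=0.000: state=(0.560, 0.540)
step 1 (dt=0.01): k1=(0.540, -2.628), k2=(0.527, -2.637), k3=(0.527, -2.636), k4=(0.514, -2.645); state += dt/6·(k1+2k2+2k3+k4)
t=0.010: state=(0.565, 0.514)
t=0.020: state=(0.570, 0.487)
t=0.030: state=(0.575, 0.460)
continuing one RK4 step at a time; state shown every 50 steps (Δt=0.5):
t=0.500: state=(0.494, -0.761)
t=1.000: state=(-0.058, -1.224)
t=1.500: state=(-0.506, -0.410)
t=2.000: state=(-0.413, 0.735)
t=2.500: state=(0.088, 1.065)
t=3.000: state=(0.459, 0.285)
t=3.500: state=(0.337, -0.711)
t=4.000: state=(-0.116, -0.917)
t=4.500: state=(-0.414, -0.171)
t=5.000: state=(-0.269, 0.684)
t=5.500: state=(0.138, 0.779)
t=6.000: state=(0.371, 0.071)
t=6.500: state=(0.207, -0.651)
t=7.000: state=(-0.155, -0.652)
t=7.500: state=(-0.329, 0.015)
t=8.000: state=(-0.153, 0.612)
t=8.140: state=(-0.062, 0.669)
largest grid value and its neighbours: omega(2.370)=1.09957, omega(2.380)=1.10000, omega(2.390)=1.09990
parabola through these three points peaks at t≈2.383 with omega≈1.10002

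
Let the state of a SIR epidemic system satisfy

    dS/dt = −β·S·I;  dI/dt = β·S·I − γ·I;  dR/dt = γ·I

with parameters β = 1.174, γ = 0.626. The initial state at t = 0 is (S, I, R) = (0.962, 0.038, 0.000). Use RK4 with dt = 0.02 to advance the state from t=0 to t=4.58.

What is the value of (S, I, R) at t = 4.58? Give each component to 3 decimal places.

(S, I, R) = (0.566, 0.151, 0.283)

t=0.000: state=(0.962, 0.038, 0.000)
step 1 (dt=0.02): k1=(-0.043, 0.019, 0.024), k2=(-0.043, 0.019, 0.024), k3=(-0.043, 0.019, 0.024), k4=(-0.043, 0.019, 0.024); state += dt/6·(k1+2k2+2k3+k4)
t=0.020: state=(0.961, 0.038, 0.000)
t=0.040: state=(0.960, 0.039, 0.001)
t=0.060: state=(0.959, 0.039, 0.001)
continuing one RK4 step at a time; state shown every 10 steps (Δt=0.2):
t=0.200: state=(0.953, 0.042, 0.005)
t=0.400: state=(0.943, 0.046, 0.011)
t=0.600: state=(0.933, 0.051, 0.017)
t=0.800: state=(0.921, 0.056, 0.023)
t=1.000: state=(0.908, 0.061, 0.031)
t=1.200: state=(0.895, 0.067, 0.039)
t=1.400: state=(0.880, 0.072, 0.047)
t=1.600: state=(0.865, 0.078, 0.057)
t=1.800: state=(0.849, 0.085, 0.067)
t=2.000: state=(0.831, 0.091, 0.078)
t=2.200: state=(0.813, 0.097, 0.090)
t=2.400: state=(0.794, 0.104, 0.102)
t=2.600: state=(0.775, 0.110, 0.116)
t=2.800: state=(0.754, 0.116, 0.130)
t=3.000: state=(0.733, 0.122, 0.145)
t=3.200: state=(0.712, 0.127, 0.160)
t=3.400: state=(0.691, 0.133, 0.177)
t=3.600: state=(0.669, 0.137, 0.193)
t=3.800: state=(0.648, 0.141, 0.211)
t=4.000: state=(0.626, 0.145, 0.229)
t=4.200: state=(0.605, 0.148, 0.247)
t=4.400: state=(0.584, 0.150, 0.266)
t=4.580: state=(0.566, 0.151, 0.283)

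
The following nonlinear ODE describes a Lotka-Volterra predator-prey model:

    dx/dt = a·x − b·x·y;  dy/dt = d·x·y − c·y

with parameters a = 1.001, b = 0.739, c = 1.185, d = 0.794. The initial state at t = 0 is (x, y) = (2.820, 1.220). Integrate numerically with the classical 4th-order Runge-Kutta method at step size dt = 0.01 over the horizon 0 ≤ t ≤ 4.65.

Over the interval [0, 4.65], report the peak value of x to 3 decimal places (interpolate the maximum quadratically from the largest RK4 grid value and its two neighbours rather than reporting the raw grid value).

t=0.000: state=(2.820, 1.220)
step 1 (dt=0.01): k1=(0.280, 1.286), k2=(0.267, 1.294), k3=(0.267, 1.294), k4=(0.254, 1.302); state += dt/6·(k1+2k2+2k3+k4)
t=0.010: state=(2.823, 1.233)
t=0.020: state=(2.825, 1.246)
t=0.030: state=(2.827, 1.259)
continuing one RK4 step at a time; state shown every 20 steps (Δt=0.2):
t=0.200: state=(2.818, 1.508)
t=0.400: state=(2.688, 1.846)
t=0.600: state=(2.436, 2.191)
t=0.800: state=(2.105, 2.481)
t=1.000: state=(1.756, 2.659)
t=1.200: state=(1.441, 2.702)
t=1.400: state=(1.186, 2.624)
t=1.600: state=(0.994, 2.460)
t=1.800: state=(0.858, 2.247)
t=2.000: state=(0.765, 2.015)
t=2.200: state=(0.705, 1.786)
t=2.400: state=(0.672, 1.572)
t=2.600: state=(0.661, 1.378)
t=2.800: state=(0.667, 1.208)
t=3.000: state=(0.689, 1.061)
t=3.200: state=(0.727, 0.937)
t=3.400: state=(0.779, 0.833)
t=3.600: state=(0.847, 0.747)
t=3.800: state=(0.931, 0.679)
t=4.000: state=(1.033, 0.626)
t=4.200: state=(1.154, 0.587)
t=4.400: state=(1.295, 0.563)
t=4.600: state=(1.458, 0.552)
t=4.650: state=(1.501, 0.552)
largest grid value and its neighbours: x(0.090)=2.83400, x(0.100)=2.83411, x(0.110)=2.83392
parabola through these three points peaks at t≈0.099 with x≈2.83411

max x = 2.834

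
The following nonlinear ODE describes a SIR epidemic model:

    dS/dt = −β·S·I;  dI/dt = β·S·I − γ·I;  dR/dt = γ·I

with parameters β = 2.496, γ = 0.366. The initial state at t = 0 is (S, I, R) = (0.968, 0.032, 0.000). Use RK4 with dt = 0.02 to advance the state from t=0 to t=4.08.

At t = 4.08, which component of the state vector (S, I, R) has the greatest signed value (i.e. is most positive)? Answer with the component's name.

t=0.000: state=(0.968, 0.032, 0.000)
step 1 (dt=0.02): k1=(-0.077, 0.066, 0.012), k2=(-0.079, 0.067, 0.012), k3=(-0.079, 0.067, 0.012), k4=(-0.080, 0.068, 0.012); state += dt/6·(k1+2k2+2k3+k4)
t=0.020: state=(0.966, 0.033, 0.000)
t=0.040: state=(0.965, 0.035, 0.000)
t=0.060: state=(0.963, 0.036, 0.001)
continuing one RK4 step at a time; state shown every 10 steps (Δt=0.2):
t=0.200: state=(0.949, 0.048, 0.003)
t=0.400: state=(0.922, 0.071, 0.007)
t=0.600: state=(0.883, 0.104, 0.014)
t=0.800: state=(0.829, 0.148, 0.023)
t=1.000: state=(0.760, 0.205, 0.036)
t=1.200: state=(0.675, 0.272, 0.053)
t=1.400: state=(0.578, 0.346, 0.076)
t=1.600: state=(0.478, 0.419, 0.104)
t=1.800: state=(0.381, 0.482, 0.137)
t=2.000: state=(0.296, 0.530, 0.174)
t=2.200: state=(0.225, 0.561, 0.214)
t=2.400: state=(0.169, 0.575, 0.256)
t=2.600: state=(0.127, 0.575, 0.298)
t=2.800: state=(0.096, 0.565, 0.339)
t=3.000: state=(0.072, 0.547, 0.380)
t=3.200: state=(0.055, 0.525, 0.420)
t=3.400: state=(0.043, 0.500, 0.457)
t=3.600: state=(0.034, 0.474, 0.493)
t=3.800: state=(0.027, 0.447, 0.526)
t=4.000: state=(0.022, 0.420, 0.558)
t=4.080: state=(0.020, 0.410, 0.570)
compare at T: S=0.020, I=0.410, R=0.570

largest component: R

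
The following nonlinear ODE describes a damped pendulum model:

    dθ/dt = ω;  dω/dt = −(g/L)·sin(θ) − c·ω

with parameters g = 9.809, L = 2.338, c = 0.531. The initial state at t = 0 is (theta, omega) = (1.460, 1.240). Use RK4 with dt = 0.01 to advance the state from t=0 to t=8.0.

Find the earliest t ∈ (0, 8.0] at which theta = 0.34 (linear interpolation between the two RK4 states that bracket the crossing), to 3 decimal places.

t=0.000: state=(1.460, 1.240)
step 1 (dt=0.01): k1=(1.240, -4.828), k2=(1.216, -4.818), k3=(1.216, -4.818), k4=(1.192, -4.808); state += dt/6·(k1+2k2+2k3+k4)
t=0.010: state=(1.472, 1.192)
t=0.020: state=(1.484, 1.144)
t=0.030: state=(1.495, 1.096)
continuing one RK4 step at a time; state shown every 50 steps (Δt=0.5):
t=0.500: state=(1.524, -0.890)
t=1.000: state=(0.678, -2.307)
t=1.140: state=(0.345, -2.417)
next step: t=1.150: state=(0.321, -2.418) — theta has crossed 0.34
linear interpolation between t=1.140 (0.34550) and t=1.150 (0.32132) → t≈1.142

t = 1.142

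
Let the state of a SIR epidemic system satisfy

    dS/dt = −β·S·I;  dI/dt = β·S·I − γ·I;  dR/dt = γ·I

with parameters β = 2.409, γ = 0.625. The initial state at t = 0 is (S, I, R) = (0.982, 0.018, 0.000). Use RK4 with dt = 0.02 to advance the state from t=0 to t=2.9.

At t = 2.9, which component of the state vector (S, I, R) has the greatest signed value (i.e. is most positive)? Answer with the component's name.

largest component: I

t=0.000: state=(0.982, 0.018, 0.000)
step 1 (dt=0.02): k1=(-0.043, 0.031, 0.011), k2=(-0.043, 0.032, 0.011), k3=(-0.043, 0.032, 0.011), k4=(-0.044, 0.032, 0.012); state += dt/6·(k1+2k2+2k3+k4)
t=0.020: state=(0.981, 0.019, 0.000)
t=0.040: state=(0.980, 0.019, 0.000)
t=0.060: state=(0.979, 0.020, 0.001)
continuing one RK4 step at a time; state shown every 5 steps (Δt=0.1):
t=0.100: state=(0.977, 0.021, 0.001)
t=0.200: state=(0.972, 0.025, 0.003)
t=0.300: state=(0.965, 0.030, 0.004)
t=0.400: state=(0.958, 0.036, 0.006)
t=0.500: state=(0.949, 0.042, 0.009)
t=0.600: state=(0.938, 0.050, 0.012)
t=0.700: state=(0.926, 0.059, 0.015)
t=0.800: state=(0.912, 0.069, 0.019)
t=0.900: state=(0.896, 0.080, 0.024)
t=1.000: state=(0.878, 0.093, 0.029)
t=1.100: state=(0.857, 0.108, 0.035)
t=1.200: state=(0.833, 0.124, 0.043)
t=1.300: state=(0.807, 0.142, 0.051)
t=1.400: state=(0.778, 0.162, 0.061)
t=1.500: state=(0.746, 0.183, 0.071)
t=1.600: state=(0.712, 0.205, 0.083)
t=1.700: state=(0.676, 0.227, 0.097)
t=1.800: state=(0.638, 0.250, 0.112)
t=1.900: state=(0.599, 0.273, 0.128)
t=2.000: state=(0.560, 0.294, 0.146)
t=2.100: state=(0.520, 0.315, 0.165)
t=2.200: state=(0.481, 0.334, 0.185)
t=2.300: state=(0.443, 0.351, 0.207)
t=2.400: state=(0.406, 0.365, 0.229)
t=2.500: state=(0.372, 0.376, 0.252)
t=2.600: state=(0.339, 0.385, 0.276)
t=2.700: state=(0.309, 0.391, 0.300)
t=2.800: state=(0.281, 0.394, 0.325)
t=2.900: state=(0.255, 0.395, 0.349)
compare at T: S=0.255, I=0.395, R=0.349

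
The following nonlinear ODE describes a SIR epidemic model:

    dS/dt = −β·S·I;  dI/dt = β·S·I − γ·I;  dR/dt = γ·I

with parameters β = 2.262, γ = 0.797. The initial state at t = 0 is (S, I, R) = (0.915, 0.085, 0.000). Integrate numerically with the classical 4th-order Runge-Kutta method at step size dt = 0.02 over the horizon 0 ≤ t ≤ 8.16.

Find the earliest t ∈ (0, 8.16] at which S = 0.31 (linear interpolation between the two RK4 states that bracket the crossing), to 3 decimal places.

t = 2.126

t=0.000: state=(0.915, 0.085, 0.000)
step 1 (dt=0.02): k1=(-0.176, 0.108, 0.068), k2=(-0.178, 0.109, 0.069), k3=(-0.178, 0.109, 0.069), k4=(-0.180, 0.110, 0.069); state += dt/6·(k1+2k2+2k3+k4)
t=0.020: state=(0.911, 0.087, 0.001)
t=0.040: state=(0.908, 0.089, 0.003)
t=0.060: state=(0.904, 0.092, 0.004)
continuing one RK4 step at a time; state shown every 25 steps (Δt=0.5):
t=0.500: state=(0.802, 0.151, 0.046)
t=1.000: state=(0.646, 0.231, 0.123)
t=1.500: state=(0.479, 0.293, 0.228)
t=2.000: state=(0.339, 0.311, 0.350)
t=2.120: state=(0.311, 0.309, 0.380)
next step: t=2.140: state=(0.307, 0.308, 0.385) — S has crossed 0.31
linear interpolation between t=2.120 (0.31135) and t=2.140 (0.30704) → t≈2.126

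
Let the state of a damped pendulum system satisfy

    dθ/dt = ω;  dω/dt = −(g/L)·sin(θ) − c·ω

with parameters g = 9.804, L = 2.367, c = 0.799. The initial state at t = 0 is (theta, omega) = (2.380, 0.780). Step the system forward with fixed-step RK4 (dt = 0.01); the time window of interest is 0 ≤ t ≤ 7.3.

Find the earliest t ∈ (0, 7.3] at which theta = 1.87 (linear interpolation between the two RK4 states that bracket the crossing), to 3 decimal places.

t=0.000: state=(2.380, 0.780)
step 1 (dt=0.01): k1=(0.780, -3.481), k2=(0.763, -3.456), k3=(0.763, -3.456), k4=(0.745, -3.431); state += dt/6·(k1+2k2+2k3+k4)
t=0.010: state=(2.388, 0.745)
t=0.020: state=(2.395, 0.711)
t=0.030: state=(2.402, 0.678)
continuing one RK4 step at a time; state shown every 25 steps (Δt=0.25):
t=0.250: state=(2.478, 0.037)
t=0.500: state=(2.410, -0.564)
t=0.750: state=(2.196, -1.153)
t=0.970: state=(1.882, -1.708)
next step: t=0.980: state=(1.865, -1.733) — theta has crossed 1.87
linear interpolation between t=0.970 (1.88222) and t=0.980 (1.86502) → t≈0.977

t = 0.977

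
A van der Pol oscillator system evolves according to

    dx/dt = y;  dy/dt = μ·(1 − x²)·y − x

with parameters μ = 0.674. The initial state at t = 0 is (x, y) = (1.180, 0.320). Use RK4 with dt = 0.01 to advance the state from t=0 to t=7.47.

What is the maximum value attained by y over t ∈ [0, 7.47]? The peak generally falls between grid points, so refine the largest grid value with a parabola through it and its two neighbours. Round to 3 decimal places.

t=0.000: state=(1.180, 0.320)
step 1 (dt=0.01): k1=(0.320, -1.265), k2=(0.314, -1.265), k3=(0.314, -1.265), k4=(0.307, -1.266); state += dt/6·(k1+2k2+2k3+k4)
t=0.010: state=(1.183, 0.307)
t=0.020: state=(1.186, 0.295)
t=0.030: state=(1.189, 0.282)
continuing one RK4 step at a time; state shown every 25 steps (Δt=0.25):
t=0.250: state=(1.221, 0.006)
t=0.500: state=(1.185, -0.285)
t=0.750: state=(1.080, -0.550)
t=1.000: state=(0.911, -0.801)
t=1.250: state=(0.679, -1.058)
t=1.500: state=(0.381, -1.335)
t=1.750: state=(0.011, -1.622)
t=2.000: state=(-0.425, -1.848)
t=2.250: state=(-0.895, -1.856)
t=2.500: state=(-1.323, -1.506)
t=2.750: state=(-1.626, -0.893)
t=3.000: state=(-1.770, -0.282)
t=3.250: state=(-1.780, 0.178)
t=3.500: state=(-1.693, 0.496)
t=3.750: state=(-1.539, 0.733)
t=4.000: state=(-1.329, 0.943)
t=4.250: state=(-1.066, 1.166)
t=4.500: state=(-0.743, 1.431)
t=4.750: state=(-0.346, 1.753)
t=5.000: state=(0.136, 2.096)
t=5.250: state=(0.691, 2.294)
t=5.500: state=(1.247, 2.064)
t=5.750: state=(1.681, 1.355)
t=6.000: state=(1.916, 0.546)
t=6.250: state=(1.973, -0.050)
t=6.500: state=(1.911, -0.420)
t=6.750: state=(1.774, -0.661)
t=7.000: state=(1.584, -0.849)
t=7.250: state=(1.349, -1.034)
t=7.470: state=(1.102, -1.220)
largest grid value and its neighbours: y(5.260)=2.29506, y(5.270)=2.29514, y(5.280)=2.29447
parabola through these three points peaks at t≈5.266 with y≈2.29520

max y = 2.295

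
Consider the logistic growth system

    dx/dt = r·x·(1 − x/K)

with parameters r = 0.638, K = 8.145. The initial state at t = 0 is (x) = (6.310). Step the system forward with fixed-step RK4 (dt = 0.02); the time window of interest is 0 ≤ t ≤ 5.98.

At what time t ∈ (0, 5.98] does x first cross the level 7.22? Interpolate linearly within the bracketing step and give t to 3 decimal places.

t=0.000: state=(6.310)
step 1 (dt=0.02): k1=(0.907), k2=(0.904), k3=(0.904), k4=(0.901); state += dt/6·(k1+2k2+2k3+k4)
t=0.020: state=(6.328)
t=0.040: state=(6.346)
t=0.060: state=(6.364)
continuing one RK4 step at a time; state shown every 10 steps (Δt=0.2):
t=0.200: state=(6.485)
t=0.400: state=(6.647)
t=0.600: state=(6.797)
t=0.800: state=(6.935)
t=1.000: state=(7.060)
t=1.200: state=(7.175)
t=1.280: state=(7.217)
next step: t=1.300: state=(7.228) — x has crossed 7.22
linear interpolation between t=1.280 (7.21747) and t=1.300 (7.22790) → t≈1.285

t = 1.285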